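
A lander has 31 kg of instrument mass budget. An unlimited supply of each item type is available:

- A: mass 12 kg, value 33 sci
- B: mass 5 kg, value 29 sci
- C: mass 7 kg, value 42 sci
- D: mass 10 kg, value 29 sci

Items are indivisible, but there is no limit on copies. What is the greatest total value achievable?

184 sci

Best value-per-unit is C at 42/7; filling with it alone gives 4×42 = 168.
Optimal mix: 2×B + 3×C → mass 31, value 184.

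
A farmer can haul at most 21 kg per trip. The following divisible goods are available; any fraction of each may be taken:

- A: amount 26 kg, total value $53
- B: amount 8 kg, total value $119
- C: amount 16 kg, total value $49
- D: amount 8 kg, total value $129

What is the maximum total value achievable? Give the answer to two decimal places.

263.31

Take in order of value per unit:
- D (129/8 per unit): all 8 → value 129, running total 129.00
- B (119/8 per unit): all 8 → value 119, running total 248.00
- C (49/16 per unit): 5 of 16 → value 5×49/16 = 15.3125, running total 263.31
Total 263.31.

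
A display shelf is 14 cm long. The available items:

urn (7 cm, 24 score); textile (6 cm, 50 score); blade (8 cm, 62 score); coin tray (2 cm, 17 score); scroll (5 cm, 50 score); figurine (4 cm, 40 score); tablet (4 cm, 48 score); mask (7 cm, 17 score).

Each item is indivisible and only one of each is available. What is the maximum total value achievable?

138 score

Check high-value combinations within 14 cm:
- scroll+figurine+tablet: length 5+4+4=13, value 50+40+48=138
- textile+figurine+tablet: length 6+4+4=14, value 50+40+48=138
- blade+coin tray+tablet: length 8+2+4=14, value 62+17+48=127
Best: 138 score.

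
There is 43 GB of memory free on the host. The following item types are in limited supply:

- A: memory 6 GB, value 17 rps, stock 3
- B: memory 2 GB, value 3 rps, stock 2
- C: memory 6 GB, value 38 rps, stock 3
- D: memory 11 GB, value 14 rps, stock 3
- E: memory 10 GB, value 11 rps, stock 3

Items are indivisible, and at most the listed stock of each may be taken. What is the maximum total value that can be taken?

171 rps

Top feasible selections:
- 3×A + 2×B + 3×C: memory 40, value 171
- 3×A + 1×B + 3×C: memory 38, value 168
Best: 171 rps.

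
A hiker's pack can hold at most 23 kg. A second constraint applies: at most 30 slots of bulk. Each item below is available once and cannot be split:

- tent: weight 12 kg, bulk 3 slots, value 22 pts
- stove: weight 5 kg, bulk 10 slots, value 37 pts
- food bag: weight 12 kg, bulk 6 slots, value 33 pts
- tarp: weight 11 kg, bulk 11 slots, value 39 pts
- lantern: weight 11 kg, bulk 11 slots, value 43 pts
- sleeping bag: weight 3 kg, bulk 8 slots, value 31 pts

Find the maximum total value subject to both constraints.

111 pts

Feasible sets respecting both limits:
- stove+lantern+sleeping bag: weight 19, bulk 29, value 111
- stove+tarp+sleeping bag: weight 19, bulk 29, value 107
- stove+food bag+sleeping bag: weight 20, bulk 24, value 101
- tent+stove+sleeping bag: weight 20, bulk 21, value 90
Best: 111 pts.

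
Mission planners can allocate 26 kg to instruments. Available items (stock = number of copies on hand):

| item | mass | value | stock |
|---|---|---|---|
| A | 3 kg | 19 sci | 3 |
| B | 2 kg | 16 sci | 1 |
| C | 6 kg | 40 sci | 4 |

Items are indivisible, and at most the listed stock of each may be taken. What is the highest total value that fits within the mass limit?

176 sci

Best selections within mass 26 and stock limits:
- 1×B + 4×C: mass 26, value 176
- 2×A + 1×B + 3×C: mass 26, value 174
- 4×C: mass 24, value 160
Best: 176 sci.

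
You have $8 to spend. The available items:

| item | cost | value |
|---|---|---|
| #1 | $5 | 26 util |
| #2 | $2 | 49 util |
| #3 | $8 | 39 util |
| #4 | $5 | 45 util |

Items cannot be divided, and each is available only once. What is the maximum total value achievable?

94 util

Check high-value combinations within $8:
- #2+#4: cost 2+5=7, value 49+45=94
- #1+#2: cost 5+2=7, value 26+49=75
- #2: cost 2, value 49
- #4: cost 5, value 45
Best: 94 util.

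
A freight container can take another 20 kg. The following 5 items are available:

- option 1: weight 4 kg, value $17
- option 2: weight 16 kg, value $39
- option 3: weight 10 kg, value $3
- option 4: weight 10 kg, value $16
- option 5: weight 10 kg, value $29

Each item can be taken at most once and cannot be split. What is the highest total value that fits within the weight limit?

$56

Check high-value combinations within 20 kg:
- option 1+option 2: weight 4+16=20, value 17+39=56
- option 1+option 5: weight 4+10=14, value 17+29=46
- option 4+option 5: weight 10+10=20, value 16+29=45
- option 2: weight 16, value 39
- option 1+option 4: weight 4+10=14, value 17+16=33
Best: $56.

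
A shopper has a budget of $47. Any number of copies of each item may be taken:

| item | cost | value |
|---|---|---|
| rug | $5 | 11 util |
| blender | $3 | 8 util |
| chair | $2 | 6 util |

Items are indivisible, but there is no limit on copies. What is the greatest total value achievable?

Best value-per-unit is chair at 6/2; filling with it alone gives 23×6 = 138.
Optimal mix: 1×blender + 22×chair → cost 47, value 140.

140 util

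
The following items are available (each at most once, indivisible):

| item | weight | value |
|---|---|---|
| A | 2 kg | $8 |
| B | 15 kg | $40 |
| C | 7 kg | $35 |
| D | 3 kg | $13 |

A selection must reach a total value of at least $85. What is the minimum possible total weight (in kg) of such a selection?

25

Subsets with value ≥ 85, sorted by total weight:
- B+C+D: weight 25, value 88
- A+B+C+D: weight 27, value 96
Minimum weight: 25 kg.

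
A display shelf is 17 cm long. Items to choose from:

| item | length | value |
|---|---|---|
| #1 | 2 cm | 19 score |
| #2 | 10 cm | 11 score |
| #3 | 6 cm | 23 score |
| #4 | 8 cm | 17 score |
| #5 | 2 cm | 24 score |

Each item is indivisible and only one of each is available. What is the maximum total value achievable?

66 score

Check high-value combinations within 17 cm:
- #1+#3+#5: length 2+6+2=10, value 19+23+24=66
- #3+#4+#5: length 6+8+2=16, value 23+17+24=64
- #1+#4+#5: length 2+8+2=12, value 19+17+24=60
Best: 66 score.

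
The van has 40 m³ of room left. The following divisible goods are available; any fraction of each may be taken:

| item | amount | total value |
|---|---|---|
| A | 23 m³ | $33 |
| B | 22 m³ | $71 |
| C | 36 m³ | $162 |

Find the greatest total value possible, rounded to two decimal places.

Take in order of value per unit:
- C (162/36 per unit): all 36 → value 162, running total 162.00
- B (71/22 per unit): 4 of 22 → value 4×71/22 = 12.9091, running total 174.91
Total 174.91.

174.91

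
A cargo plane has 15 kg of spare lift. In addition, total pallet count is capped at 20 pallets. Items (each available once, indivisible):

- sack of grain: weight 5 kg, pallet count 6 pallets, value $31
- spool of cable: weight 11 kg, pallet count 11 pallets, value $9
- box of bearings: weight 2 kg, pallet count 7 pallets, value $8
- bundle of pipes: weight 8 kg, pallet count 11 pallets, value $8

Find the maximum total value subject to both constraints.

Feasible sets respecting both limits:
- sack of grain+box of bearings: weight 7, pallet count 13, value 39
- sack of grain+bundle of pipes: weight 13, pallet count 17, value 39
- sack of grain: weight 5, pallet count 6, value 31
Best: $39.

$39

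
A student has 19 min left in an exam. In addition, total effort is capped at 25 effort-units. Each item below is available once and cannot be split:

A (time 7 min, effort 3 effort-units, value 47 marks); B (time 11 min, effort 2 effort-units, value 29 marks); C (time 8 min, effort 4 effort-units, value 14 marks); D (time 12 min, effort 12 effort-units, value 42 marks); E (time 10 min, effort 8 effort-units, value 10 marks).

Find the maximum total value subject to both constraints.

89 marks

Feasible sets respecting both limits:
- A+D: time 19, effort 15, value 89
- A+B: time 18, effort 5, value 76
- A+C: time 15, effort 7, value 61
Best: 89 marks.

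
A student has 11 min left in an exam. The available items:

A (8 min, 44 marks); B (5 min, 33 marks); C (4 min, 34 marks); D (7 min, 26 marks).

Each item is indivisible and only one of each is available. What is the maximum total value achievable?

Check high-value combinations within 11 min:
- B+C: time 5+4=9, value 33+34=67
- C+D: time 4+7=11, value 34+26=60
- A: time 8, value 44
Best: 67 marks.

67 marks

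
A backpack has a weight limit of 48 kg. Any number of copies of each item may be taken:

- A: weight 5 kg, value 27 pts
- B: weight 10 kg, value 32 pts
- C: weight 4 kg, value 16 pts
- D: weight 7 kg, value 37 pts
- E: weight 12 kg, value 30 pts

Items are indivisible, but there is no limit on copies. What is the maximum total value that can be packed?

256 pts

Best value-per-unit is A at 27/5; filling with it alone gives 9×27 = 243.
Optimal mix: 4×A + 4×D → weight 48, value 256.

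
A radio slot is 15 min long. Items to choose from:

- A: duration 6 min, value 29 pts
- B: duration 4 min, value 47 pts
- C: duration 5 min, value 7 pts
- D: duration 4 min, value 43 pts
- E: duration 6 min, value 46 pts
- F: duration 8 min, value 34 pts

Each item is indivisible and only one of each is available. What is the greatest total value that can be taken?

Check high-value combinations within 15 min:
- B+D+E: duration 4+4+6=14, value 47+43+46=136
- A+B+D: duration 6+4+4=14, value 29+47+43=119
- B+C+E: duration 4+5+6=15, value 47+7+46=100
- B+C+D: duration 4+5+4=13, value 47+7+43=97
Best: 136 pts.

136 pts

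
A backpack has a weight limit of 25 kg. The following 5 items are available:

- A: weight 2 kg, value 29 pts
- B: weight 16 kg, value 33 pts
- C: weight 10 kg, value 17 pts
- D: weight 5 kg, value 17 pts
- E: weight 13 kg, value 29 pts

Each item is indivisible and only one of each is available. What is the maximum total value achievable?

Check high-value combinations within 25 kg:
- A+B+D: weight 2+16+5=23, value 29+33+17=79
- A+D+E: weight 2+5+13=20, value 29+17+29=75
- A+C+E: weight 2+10+13=25, value 29+17+29=75
Best: 79 pts.

79 pts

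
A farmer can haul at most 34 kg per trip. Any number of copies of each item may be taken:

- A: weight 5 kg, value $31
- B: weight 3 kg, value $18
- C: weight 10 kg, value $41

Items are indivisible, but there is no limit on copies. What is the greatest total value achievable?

Best value-per-unit is A at 31/5; filling with it alone gives 6×31 = 186.
Optimal mix: 5×A + 3×B → weight 34, value 209.

$209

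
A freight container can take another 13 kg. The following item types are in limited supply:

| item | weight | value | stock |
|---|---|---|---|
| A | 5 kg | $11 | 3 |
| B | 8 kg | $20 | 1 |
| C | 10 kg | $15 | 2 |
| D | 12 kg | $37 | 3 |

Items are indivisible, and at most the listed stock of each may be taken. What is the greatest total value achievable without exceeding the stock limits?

Top feasible selections:
- 1×D: weight 12, value 37
- 1×A + 1×B: weight 13, value 31
Best: $37.

$37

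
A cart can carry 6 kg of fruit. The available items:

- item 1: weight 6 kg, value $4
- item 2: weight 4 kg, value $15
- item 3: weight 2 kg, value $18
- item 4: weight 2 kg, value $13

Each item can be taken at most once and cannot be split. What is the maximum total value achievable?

$33

Check high-value combinations within 6 kg:
- item 2+item 3: weight 4+2=6, value 15+18=33
- item 3+item 4: weight 2+2=4, value 18+13=31
- item 2+item 4: weight 4+2=6, value 15+13=28
- item 3: weight 2, value 18
Best: $33.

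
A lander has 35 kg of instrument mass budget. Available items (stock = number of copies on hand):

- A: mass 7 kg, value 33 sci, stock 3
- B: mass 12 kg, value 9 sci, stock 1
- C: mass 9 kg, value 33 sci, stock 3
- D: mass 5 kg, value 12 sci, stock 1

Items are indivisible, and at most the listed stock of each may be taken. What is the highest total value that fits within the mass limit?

144 sci

Top feasible selections:
- 3×A + 1×C + 1×D: mass 35, value 144
- 3×A + 1×C: mass 30, value 132
Best: 144 sci.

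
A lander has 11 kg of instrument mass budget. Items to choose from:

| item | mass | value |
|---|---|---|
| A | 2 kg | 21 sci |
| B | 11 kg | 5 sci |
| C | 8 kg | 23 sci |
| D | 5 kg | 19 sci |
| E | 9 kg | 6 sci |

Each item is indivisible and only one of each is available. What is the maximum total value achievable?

This is a 0/1 knapsack; check combinations near the capacity.
- A+C: mass 2+8=10, value 21+23=44
- A+D: mass 2+5=7, value 21+19=40
- A+E: mass 2+9=11, value 21+6=27
- C: mass 8, value 23
- A: mass 2, value 21
Best: 44 sci.

44 sci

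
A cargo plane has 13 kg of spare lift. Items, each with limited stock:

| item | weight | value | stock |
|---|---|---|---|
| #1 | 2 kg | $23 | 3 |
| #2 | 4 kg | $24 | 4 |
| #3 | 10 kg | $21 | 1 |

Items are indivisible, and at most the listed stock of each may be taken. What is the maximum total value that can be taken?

$94

Top feasible selections:
- 2×#1 + 2×#2: weight 12, value 94
- 3×#1 + 1×#2: weight 10, value 93
Best: $94.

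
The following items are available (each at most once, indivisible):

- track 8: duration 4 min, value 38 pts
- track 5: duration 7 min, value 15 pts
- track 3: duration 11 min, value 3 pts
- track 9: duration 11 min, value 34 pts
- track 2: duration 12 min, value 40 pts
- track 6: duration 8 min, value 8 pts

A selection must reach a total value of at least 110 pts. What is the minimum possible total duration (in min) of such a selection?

27

Subsets with value ≥ 110, sorted by total duration:
- track 8+track 9+track 2: duration 27, value 112
- track 8+track 5+track 9+track 2: duration 34, value 127
Minimum duration: 27 min.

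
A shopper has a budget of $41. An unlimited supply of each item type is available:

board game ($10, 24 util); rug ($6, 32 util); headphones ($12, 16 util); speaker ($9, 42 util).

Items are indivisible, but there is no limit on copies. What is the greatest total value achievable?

202 util

Best value-per-unit is rug at 32/6; filling with it alone gives 6×32 = 192.
Optimal mix: 5×rug + 1×speaker → cost 39, value 202.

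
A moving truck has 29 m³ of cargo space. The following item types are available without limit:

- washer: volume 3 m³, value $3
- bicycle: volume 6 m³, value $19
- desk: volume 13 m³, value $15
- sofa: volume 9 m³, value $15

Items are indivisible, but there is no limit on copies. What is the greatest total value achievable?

Best value-per-unit is bicycle at 19/6; filling with it alone gives 4×19 = 76.
Optimal mix: 1×washer + 4×bicycle → volume 27, value 79.

$79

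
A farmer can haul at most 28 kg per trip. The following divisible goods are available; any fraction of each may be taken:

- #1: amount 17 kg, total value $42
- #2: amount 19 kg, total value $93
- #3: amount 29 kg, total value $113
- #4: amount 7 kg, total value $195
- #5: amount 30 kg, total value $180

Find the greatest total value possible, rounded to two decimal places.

Take in order of value per unit:
- #4 (195/7 per unit): all 7 → value 195, running total 195.00
- #5 (180/30 per unit): 21 of 30 → value 21×180/30 = 126.0000, running total 321.00
Total 321.00.

321.00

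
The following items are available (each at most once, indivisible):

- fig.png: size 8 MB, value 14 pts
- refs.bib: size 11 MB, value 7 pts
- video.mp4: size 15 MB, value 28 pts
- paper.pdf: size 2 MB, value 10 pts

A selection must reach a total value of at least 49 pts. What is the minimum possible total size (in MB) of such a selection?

25

Subsets with value ≥ 49, sorted by total size:
- fig.png+video.mp4+paper.pdf: size 25, value 52
- fig.png+refs.bib+video.mp4: size 34, value 49
- fig.png+refs.bib+video.mp4+paper.pdf: size 36, value 59
Minimum size: 25 MB.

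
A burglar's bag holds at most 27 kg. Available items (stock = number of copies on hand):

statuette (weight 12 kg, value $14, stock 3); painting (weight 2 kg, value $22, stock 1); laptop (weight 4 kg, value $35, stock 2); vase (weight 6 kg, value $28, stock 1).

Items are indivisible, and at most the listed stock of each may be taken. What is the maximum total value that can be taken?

Top feasible selections:
- 1×painting + 2×laptop + 1×vase: weight 16, value 120
- 1×statuette + 2×laptop + 1×vase: weight 26, value 112
Best: $120.

$120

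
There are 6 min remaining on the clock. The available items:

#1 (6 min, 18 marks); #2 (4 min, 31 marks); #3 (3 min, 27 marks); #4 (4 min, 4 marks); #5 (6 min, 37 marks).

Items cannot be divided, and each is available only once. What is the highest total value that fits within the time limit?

37 marks

Check high-value combinations within 6 min:
- #5: time 6, value 37
- #2: time 4, value 31
- #3: time 3, value 27
Best: 37 marks.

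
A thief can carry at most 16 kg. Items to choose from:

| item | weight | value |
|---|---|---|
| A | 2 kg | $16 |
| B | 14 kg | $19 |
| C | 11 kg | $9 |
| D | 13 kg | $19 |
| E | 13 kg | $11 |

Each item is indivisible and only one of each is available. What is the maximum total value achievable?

Check high-value combinations within 16 kg:
- A+D: weight 2+13=15, value 16+19=35
- A+B: weight 2+14=16, value 16+19=35
- A+E: weight 2+13=15, value 16+11=27
- A+C: weight 2+11=13, value 16+9=25
- D: weight 13, value 19
Best: $35.

$35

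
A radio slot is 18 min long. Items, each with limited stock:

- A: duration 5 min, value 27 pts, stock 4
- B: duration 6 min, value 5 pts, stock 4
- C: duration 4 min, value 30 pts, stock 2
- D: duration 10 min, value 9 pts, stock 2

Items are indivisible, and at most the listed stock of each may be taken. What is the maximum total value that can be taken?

Best selections within duration 18 and stock limits:
- 2×A + 2×C: duration 18, value 114
- 1×A + 2×C: duration 13, value 87
- 2×A + 1×C: duration 14, value 84
- 3×A: duration 15, value 81
Best: 114 pts.

114 pts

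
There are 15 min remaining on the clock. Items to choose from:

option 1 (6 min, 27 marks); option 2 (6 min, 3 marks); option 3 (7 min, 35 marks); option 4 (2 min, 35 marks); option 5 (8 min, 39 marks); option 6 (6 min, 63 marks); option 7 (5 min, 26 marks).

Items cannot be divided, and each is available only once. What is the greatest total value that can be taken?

133 marks

This is a 0/1 knapsack; check combinations near the capacity.
- option 3+option 4+option 6: time 7+2+6=15, value 35+35+63=133
- option 1+option 4+option 6: time 6+2+6=14, value 27+35+63=125
- option 4+option 6+option 7: time 2+6+5=13, value 35+63+26=124
- option 5+option 6: time 8+6=14, value 39+63=102
- option 2+option 4+option 6: time 6+2+6=14, value 3+35+63=101
Best: 133 marks.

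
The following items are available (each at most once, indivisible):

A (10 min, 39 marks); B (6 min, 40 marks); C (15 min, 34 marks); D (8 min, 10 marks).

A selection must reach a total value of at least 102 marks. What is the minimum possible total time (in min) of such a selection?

31

Subsets with value ≥ 102, sorted by total time:
- A+B+C: time 31, value 113
- A+B+C+D: time 39, value 123
Minimum time: 31 min.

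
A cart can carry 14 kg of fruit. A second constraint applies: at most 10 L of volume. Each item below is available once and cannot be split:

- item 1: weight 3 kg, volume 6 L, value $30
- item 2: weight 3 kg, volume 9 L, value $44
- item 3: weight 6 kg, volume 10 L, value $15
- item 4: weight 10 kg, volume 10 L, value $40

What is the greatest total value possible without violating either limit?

Feasible sets respecting both limits:
- item 2: weight 3, volume 9, value 44
- item 4: weight 10, volume 10, value 40
- item 1: weight 3, volume 6, value 30
- item 3: weight 6, volume 10, value 15
Best: $44.

$44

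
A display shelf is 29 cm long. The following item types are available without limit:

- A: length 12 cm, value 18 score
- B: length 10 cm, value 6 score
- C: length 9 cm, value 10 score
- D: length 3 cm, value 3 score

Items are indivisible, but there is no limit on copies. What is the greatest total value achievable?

39 score

Best value-per-unit is A at 18/12; filling with it alone gives 2×18 = 36.
Optimal mix: 2×A + 1×D → length 27, value 39.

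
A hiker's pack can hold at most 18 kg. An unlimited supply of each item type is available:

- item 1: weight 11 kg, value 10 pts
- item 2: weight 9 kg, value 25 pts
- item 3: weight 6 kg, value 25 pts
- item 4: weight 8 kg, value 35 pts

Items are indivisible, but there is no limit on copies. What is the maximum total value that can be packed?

Best value-per-unit is item 4 at 35/8; filling with it alone gives 2×35 = 70.
Optimal mix: 3×item 3 → weight 18, value 75.

75 pts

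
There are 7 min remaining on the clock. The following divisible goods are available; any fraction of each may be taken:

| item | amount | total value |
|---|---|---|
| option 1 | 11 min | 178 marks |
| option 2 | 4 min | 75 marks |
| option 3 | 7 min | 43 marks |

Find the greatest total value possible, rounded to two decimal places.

Take in order of value per unit:
- option 2 (75/4 per unit): all 4 → value 75, running total 75.00
- option 1 (178/11 per unit): 3 of 11 → value 3×178/11 = 48.5455, running total 123.55
Total 123.55.

123.55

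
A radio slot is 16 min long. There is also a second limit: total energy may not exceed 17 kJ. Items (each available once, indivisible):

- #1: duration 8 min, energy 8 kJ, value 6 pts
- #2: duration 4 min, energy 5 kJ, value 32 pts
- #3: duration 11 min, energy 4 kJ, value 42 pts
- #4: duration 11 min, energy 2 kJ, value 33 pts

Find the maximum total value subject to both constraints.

74 pts

Feasible sets respecting both limits:
- #2+#3: duration 15, energy 9, value 74
- #2+#4: duration 15, energy 7, value 65
- #3: duration 11, energy 4, value 42
Best: 74 pts.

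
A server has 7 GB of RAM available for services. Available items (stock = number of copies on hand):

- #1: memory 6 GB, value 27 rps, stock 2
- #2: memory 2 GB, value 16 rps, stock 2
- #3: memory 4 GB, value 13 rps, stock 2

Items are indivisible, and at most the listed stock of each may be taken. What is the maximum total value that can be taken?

32 rps

Best selections within memory 7 and stock limits:
- 2×#2: memory 4, value 32
- 1×#2 + 1×#3: memory 6, value 29
- 1×#1: memory 6, value 27
- 1×#2: memory 2, value 16
Best: 32 rps.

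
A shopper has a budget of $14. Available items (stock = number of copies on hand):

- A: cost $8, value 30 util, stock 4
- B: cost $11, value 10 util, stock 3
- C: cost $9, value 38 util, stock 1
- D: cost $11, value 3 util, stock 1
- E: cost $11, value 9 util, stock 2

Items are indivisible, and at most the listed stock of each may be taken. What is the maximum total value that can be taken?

Best selections within cost 14 and stock limits:
- 1×C: cost 9, value 38
- 1×A: cost 8, value 30
- 1×B: cost 11, value 10
Best: 38 util.

38 util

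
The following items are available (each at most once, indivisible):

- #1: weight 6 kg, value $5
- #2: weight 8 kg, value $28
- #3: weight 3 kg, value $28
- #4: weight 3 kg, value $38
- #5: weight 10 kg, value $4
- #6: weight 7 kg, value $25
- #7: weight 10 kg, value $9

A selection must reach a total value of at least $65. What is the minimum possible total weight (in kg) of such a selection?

Subsets with value ≥ 65, sorted by total weight:
- #3+#4: weight 6, value 66
- #2+#4: weight 11, value 66
- #1+#3+#4: weight 12, value 71
Minimum weight: 6 kg.

6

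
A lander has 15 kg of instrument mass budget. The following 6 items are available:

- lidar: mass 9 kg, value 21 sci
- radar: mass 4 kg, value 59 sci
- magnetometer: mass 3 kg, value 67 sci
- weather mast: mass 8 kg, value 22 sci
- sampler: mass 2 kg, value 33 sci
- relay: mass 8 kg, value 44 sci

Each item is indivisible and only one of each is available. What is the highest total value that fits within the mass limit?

170 sci

Check high-value combinations within 15 kg:
- radar+magnetometer+relay: mass 4+3+8=15, value 59+67+44=170
- radar+magnetometer+sampler: mass 4+3+2=9, value 59+67+33=159
- radar+magnetometer+weather mast: mass 4+3+8=15, value 59+67+22=148
Best: 170 sci.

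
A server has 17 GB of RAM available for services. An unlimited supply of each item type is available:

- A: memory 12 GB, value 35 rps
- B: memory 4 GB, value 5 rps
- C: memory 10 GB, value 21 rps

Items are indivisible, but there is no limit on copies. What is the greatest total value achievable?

Best value-per-unit is A at 35/12; filling with it alone gives 1×35 = 35.
Optimal mix: 1×A + 1×B → memory 16, value 40.

40 rps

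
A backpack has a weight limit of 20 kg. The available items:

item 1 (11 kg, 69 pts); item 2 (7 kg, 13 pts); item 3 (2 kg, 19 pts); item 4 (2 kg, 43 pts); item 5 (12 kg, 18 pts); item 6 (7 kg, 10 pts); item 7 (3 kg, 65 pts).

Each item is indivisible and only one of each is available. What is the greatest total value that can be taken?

Check high-value combinations within 20 kg:
- item 1+item 3+item 4+item 7: weight 11+2+2+3=18, value 69+19+43+65=196
- item 1+item 4+item 7: weight 11+2+3=16, value 69+43+65=177
- item 1+item 3+item 7: weight 11+2+3=16, value 69+19+65=153
- item 3+item 4+item 5+item 7: weight 2+2+12+3=19, value 19+43+18+65=145
Best: 196 pts.

196 pts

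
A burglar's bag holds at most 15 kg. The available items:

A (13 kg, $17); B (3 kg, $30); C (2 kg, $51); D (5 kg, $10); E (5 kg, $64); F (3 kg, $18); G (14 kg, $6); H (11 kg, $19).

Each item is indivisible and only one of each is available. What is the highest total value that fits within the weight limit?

This is a 0/1 knapsack; check combinations near the capacity.
- B+C+E+F: weight 3+2+5+3=13, value 30+51+64+18=163
- B+C+D+E: weight 3+2+5+5=15, value 30+51+10+64=155
- B+C+E: weight 3+2+5=10, value 30+51+64=145
- C+D+E+F: weight 2+5+5+3=15, value 51+10+64+18=143
Best: $163.

$163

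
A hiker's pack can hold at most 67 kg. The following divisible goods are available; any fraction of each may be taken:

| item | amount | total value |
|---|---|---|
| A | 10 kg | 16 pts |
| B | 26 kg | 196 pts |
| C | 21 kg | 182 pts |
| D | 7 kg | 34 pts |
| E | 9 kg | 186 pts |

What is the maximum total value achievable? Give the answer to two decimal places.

604.40

Take in order of value per unit:
- E (186/9 per unit): all 9 → value 186, running total 186.00
- C (182/21 per unit): all 21 → value 182, running total 368.00
- B (196/26 per unit): all 26 → value 196, running total 564.00
- D (34/7 per unit): all 7 → value 34, running total 598.00
- A (16/10 per unit): 4 of 10 → value 4×16/10 = 6.4000, running total 604.40
Total 604.40.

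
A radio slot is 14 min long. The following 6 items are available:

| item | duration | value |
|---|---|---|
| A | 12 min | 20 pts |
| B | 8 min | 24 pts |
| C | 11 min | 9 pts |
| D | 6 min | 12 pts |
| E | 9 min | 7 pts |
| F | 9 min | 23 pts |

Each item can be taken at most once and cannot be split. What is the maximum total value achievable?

36 pts

This is a 0/1 knapsack; check combinations near the capacity.
- B+D: duration 8+6=14, value 24+12=36
- B: duration 8, value 24
- F: duration 9, value 23
- A: duration 12, value 20
Best: 36 pts.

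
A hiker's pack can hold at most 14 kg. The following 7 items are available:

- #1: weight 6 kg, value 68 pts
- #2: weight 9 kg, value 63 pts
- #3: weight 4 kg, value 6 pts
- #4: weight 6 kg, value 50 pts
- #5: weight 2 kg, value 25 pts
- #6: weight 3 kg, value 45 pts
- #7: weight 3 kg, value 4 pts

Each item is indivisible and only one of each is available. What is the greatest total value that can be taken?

143 pts

Check high-value combinations within 14 kg:
- #1+#4+#5: weight 6+6+2=14, value 68+50+25=143
- #1+#5+#6+#7: weight 6+2+3+3=14, value 68+25+45+4=142
- #1+#5+#6: weight 6+2+3=11, value 68+25+45=138
Best: 143 pts.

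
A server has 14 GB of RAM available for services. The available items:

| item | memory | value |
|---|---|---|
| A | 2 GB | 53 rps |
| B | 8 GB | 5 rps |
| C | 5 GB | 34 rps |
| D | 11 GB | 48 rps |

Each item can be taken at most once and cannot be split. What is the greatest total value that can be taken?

101 rps

This is a 0/1 knapsack; check combinations near the capacity.
- A+D: memory 2+11=13, value 53+48=101
- A+C: memory 2+5=7, value 53+34=87
- A+B: memory 2+8=10, value 53+5=58
- A: memory 2, value 53
- D: memory 11, value 48
Best: 101 rps.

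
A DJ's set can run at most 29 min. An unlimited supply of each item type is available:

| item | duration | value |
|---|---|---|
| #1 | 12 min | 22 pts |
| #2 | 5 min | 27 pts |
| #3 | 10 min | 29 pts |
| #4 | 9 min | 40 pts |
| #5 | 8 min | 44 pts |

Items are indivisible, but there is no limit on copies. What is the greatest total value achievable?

Best value-per-unit is #5 at 44/8; filling with it alone gives 3×44 = 132.
Optimal mix: 1×#2 + 3×#5 → duration 29, value 159.

159 pts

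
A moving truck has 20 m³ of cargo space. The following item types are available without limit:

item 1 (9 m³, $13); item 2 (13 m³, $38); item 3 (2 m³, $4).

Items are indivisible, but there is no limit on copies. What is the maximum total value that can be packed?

$50

Best value-per-unit is item 2 at 38/13; filling with it alone gives 1×38 = 38.
Optimal mix: 1×item 2 + 3×item 3 → volume 19, value 50.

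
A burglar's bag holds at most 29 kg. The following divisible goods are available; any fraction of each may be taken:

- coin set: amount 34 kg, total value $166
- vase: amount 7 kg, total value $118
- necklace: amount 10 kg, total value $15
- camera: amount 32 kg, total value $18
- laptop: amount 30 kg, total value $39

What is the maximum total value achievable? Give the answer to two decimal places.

225.41

Take in order of value per unit:
- vase (118/7 per unit): all 7 → value 118, running total 118.00
- coin set (166/34 per unit): 22 of 34 → value 22×166/34 = 107.4118, running total 225.41
Total 225.41.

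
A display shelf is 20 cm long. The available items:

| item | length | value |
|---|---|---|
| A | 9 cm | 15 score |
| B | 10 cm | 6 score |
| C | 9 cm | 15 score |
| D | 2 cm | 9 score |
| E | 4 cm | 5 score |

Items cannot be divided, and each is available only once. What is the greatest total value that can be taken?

This is a 0/1 knapsack; check combinations near the capacity.
- A+C+D: length 9+9+2=20, value 15+15+9=39
- A+C: length 9+9=18, value 15+15=30
- A+D+E: length 9+2+4=15, value 15+9+5=29
- C+D+E: length 9+2+4=15, value 15+9+5=29
Best: 39 score.

39 score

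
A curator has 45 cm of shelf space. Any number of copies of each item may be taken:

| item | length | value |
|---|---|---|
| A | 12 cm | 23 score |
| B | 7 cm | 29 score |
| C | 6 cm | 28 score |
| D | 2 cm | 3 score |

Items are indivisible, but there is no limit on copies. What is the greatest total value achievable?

Best value-per-unit is C at 28/6; filling with it alone gives 7×28 = 196.
Optimal mix: 1×B + 6×C + 1×D → length 45, value 200.

200 score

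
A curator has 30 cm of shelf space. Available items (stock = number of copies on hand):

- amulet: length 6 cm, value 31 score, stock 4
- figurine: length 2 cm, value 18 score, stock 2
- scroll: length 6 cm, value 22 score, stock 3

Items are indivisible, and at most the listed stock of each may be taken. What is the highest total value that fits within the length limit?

160 score

Top feasible selections:
- 4×amulet + 2×figurine: length 28, value 160
- 3×amulet + 2×figurine + 1×scroll: length 28, value 151
- 4×amulet + 1×scroll: length 30, value 146
Best: 160 score.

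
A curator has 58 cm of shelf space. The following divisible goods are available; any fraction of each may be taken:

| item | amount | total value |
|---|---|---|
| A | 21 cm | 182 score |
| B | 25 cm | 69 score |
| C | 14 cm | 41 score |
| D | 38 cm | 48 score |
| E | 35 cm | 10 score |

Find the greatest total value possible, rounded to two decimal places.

Take in order of value per unit:
- A (182/21 per unit): all 21 → value 182, running total 182.00
- C (41/14 per unit): all 14 → value 41, running total 223.00
- B (69/25 per unit): 23 of 25 → value 23×69/25 = 63.4800, running total 286.48
Total 286.48.

286.48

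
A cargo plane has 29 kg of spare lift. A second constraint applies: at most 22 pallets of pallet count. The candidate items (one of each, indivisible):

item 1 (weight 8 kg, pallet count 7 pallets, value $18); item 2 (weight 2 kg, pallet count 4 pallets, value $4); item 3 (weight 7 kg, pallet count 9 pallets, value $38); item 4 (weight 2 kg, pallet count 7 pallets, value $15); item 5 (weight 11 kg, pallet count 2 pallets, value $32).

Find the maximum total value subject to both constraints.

$92

Feasible sets respecting both limits:
- item 1+item 2+item 3+item 5: weight 28, pallet count 22, value 92
- item 2+item 3+item 4+item 5: weight 22, pallet count 22, value 89
- item 1+item 3+item 5: weight 26, pallet count 18, value 88
Best: $92.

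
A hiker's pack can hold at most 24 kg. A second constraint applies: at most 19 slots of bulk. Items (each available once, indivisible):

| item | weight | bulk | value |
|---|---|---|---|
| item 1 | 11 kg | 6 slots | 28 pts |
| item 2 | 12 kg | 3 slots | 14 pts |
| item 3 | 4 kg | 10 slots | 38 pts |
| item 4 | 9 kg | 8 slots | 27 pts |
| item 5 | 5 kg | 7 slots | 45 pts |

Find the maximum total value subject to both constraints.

83 pts

Feasible sets respecting both limits:
- item 3+item 5: weight 9, bulk 17, value 83
- item 1+item 5: weight 16, bulk 13, value 73
- item 4+item 5: weight 14, bulk 15, value 72
- item 1+item 3: weight 15, bulk 16, value 66
Best: 83 pts.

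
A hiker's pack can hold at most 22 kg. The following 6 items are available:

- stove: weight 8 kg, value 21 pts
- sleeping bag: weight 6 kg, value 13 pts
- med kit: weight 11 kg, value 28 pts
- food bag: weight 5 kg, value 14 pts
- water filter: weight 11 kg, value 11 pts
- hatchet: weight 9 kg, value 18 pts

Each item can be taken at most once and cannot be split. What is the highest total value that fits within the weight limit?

55 pts

This is a 0/1 knapsack; check combinations near the capacity.
- sleeping bag+med kit+food bag: weight 6+11+5=22, value 13+28+14=55
- stove+food bag+hatchet: weight 8+5+9=22, value 21+14+18=53
- stove+med kit: weight 8+11=19, value 21+28=49
- stove+sleeping bag+food bag: weight 8+6+5=19, value 21+13+14=48
- med kit+hatchet: weight 11+9=20, value 28+18=46
Best: 55 pts.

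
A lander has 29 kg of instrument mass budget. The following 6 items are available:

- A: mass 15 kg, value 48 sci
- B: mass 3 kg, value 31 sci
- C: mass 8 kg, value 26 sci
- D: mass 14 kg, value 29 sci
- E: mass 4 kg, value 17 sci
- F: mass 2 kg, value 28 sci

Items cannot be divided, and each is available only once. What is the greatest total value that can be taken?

133 sci

Check high-value combinations within 29 kg:
- A+B+C+F: mass 15+3+8+2=28, value 48+31+26+28=133
- A+B+E+F: mass 15+3+4+2=24, value 48+31+17+28=124
- A+C+E+F: mass 15+8+4+2=29, value 48+26+17+28=119
- B+C+D+F: mass 3+8+14+2=27, value 31+26+29+28=114
Best: 133 sci.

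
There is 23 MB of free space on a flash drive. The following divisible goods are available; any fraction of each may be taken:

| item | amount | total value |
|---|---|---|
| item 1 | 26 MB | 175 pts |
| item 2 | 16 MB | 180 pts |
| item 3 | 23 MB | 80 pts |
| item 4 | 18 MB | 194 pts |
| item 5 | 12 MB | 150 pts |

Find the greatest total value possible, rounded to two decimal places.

273.75

Take in order of value per unit:
- item 5 (150/12 per unit): all 12 → value 150, running total 150.00
- item 2 (180/16 per unit): 11 of 16 → value 11×180/16 = 123.7500, running total 273.75
Total 273.75.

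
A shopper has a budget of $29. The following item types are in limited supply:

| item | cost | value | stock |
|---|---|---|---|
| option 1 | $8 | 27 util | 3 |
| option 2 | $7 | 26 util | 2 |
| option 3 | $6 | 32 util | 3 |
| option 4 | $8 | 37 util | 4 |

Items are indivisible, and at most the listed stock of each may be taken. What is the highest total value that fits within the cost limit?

Best selections within cost 29 and stock limits:
- 2×option 3 + 2×option 4: cost 28, value 138
- 3×option 3 + 1×option 4: cost 26, value 133
- 1×option 2 + 1×option 3 + 2×option 4: cost 29, value 132
Best: 138 util.

138 util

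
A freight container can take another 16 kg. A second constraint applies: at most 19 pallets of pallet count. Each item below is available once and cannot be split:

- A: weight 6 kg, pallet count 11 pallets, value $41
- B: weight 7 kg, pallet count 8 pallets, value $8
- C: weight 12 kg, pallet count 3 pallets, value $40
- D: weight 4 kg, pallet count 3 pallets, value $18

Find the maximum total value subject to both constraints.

Feasible sets respecting both limits:
- A+D: weight 10, pallet count 14, value 59
- C+D: weight 16, pallet count 6, value 58
- A+B: weight 13, pallet count 19, value 49
- A: weight 6, pallet count 11, value 41
Best: $59.

$59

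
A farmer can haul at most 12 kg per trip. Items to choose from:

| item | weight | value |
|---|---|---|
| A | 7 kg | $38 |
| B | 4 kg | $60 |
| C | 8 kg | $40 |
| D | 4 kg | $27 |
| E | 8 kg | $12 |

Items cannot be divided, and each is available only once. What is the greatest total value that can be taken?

$100

Check high-value combinations within 12 kg:
- B+C: weight 4+8=12, value 60+40=100
- A+B: weight 7+4=11, value 38+60=98
- B+D: weight 4+4=8, value 60+27=87
- B+E: weight 4+8=12, value 60+12=72
- C+D: weight 8+4=12, value 40+27=67
Best: $100.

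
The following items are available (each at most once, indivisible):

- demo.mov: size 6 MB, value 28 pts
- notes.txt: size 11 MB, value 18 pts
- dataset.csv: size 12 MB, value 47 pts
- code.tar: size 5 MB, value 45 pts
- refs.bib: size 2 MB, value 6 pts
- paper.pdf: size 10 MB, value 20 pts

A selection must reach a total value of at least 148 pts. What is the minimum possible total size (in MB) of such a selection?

44

Subsets with value ≥ 148, sorted by total size:
- demo.mov+notes.txt+dataset.csv+code.tar+paper.pdf: size 44, value 158
- demo.mov+notes.txt+dataset.csv+code.tar+refs.bib+paper.pdf: size 46, value 164
Minimum size: 44 MB.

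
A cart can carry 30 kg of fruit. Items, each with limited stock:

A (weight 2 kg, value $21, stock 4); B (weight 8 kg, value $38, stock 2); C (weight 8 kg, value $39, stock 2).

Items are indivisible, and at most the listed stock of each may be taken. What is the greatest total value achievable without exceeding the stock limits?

Best selections within weight 30 and stock limits:
- 3×A + 1×B + 2×C: weight 30, value 179
- 3×A + 2×B + 1×C: weight 30, value 178
- 4×A + 2×C: weight 24, value 162
- 4×A + 1×B + 1×C: weight 24, value 161
Best: $179.

$179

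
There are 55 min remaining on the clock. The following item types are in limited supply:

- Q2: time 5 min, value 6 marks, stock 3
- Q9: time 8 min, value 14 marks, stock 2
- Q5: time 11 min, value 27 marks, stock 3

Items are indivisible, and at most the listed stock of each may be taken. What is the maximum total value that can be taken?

115 marks

Top feasible selections:
- 1×Q2 + 2×Q9 + 3×Q5: time 54, value 115
- 2×Q9 + 3×Q5: time 49, value 109
Best: 115 marks.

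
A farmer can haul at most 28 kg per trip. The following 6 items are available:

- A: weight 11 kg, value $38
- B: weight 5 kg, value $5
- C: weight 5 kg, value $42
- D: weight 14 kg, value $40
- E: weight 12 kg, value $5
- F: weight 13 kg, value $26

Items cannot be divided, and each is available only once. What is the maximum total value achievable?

Check high-value combinations within 28 kg:
- B+C+D: weight 5+5+14=24, value 5+42+40=87
- A+B+C: weight 11+5+5=21, value 38+5+42=85
- A+C+E: weight 11+5+12=28, value 38+42+5=85
- C+D: weight 5+14=19, value 42+40=82
- A+C: weight 11+5=16, value 38+42=80
Best: $87.

$87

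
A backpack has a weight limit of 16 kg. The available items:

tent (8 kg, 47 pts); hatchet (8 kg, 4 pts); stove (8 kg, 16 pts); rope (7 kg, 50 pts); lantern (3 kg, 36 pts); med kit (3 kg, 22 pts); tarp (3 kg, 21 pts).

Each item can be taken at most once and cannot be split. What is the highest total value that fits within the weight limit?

129 pts

Check high-value combinations within 16 kg:
- rope+lantern+med kit+tarp: weight 7+3+3+3=16, value 50+36+22+21=129
- rope+lantern+med kit: weight 7+3+3=13, value 50+36+22=108
- rope+lantern+tarp: weight 7+3+3=13, value 50+36+21=107
- tent+lantern+med kit: weight 8+3+3=14, value 47+36+22=105
Best: 129 pts.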